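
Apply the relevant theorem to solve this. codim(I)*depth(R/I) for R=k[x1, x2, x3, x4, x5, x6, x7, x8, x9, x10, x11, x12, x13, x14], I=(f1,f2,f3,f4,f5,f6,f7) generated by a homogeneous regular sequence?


codim=7, depth=dim(R/I)=14-7=7
Product=7*7=49


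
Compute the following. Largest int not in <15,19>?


gcd(15,19)=1 => F=ab-a-b=15*19-15-19=285-34=251


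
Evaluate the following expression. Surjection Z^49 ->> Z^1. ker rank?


rank(ker) = 49-1 = 48


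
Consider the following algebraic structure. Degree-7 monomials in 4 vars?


C(d+n-1,n-1)=C(10,3)=120


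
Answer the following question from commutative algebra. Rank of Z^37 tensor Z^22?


rank(M(x)N) = rank(M)*rank(N)
37*22 = 814


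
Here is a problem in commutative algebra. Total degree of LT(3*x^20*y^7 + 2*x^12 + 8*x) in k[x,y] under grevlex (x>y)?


LT: 3*x^20*y^7
deg_x=20, deg_y=7
Total=20+7=27


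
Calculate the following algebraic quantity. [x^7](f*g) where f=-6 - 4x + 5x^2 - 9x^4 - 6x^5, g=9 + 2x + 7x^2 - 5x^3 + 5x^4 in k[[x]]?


[x^7] = sum a_i*b_j, i+j=7
  -9*-5=45
  -6*7=-42
Sum=3


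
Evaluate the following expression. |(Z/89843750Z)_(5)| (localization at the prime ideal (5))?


5-primary part: 89843750=5^9*46
Size=5^9=1953125


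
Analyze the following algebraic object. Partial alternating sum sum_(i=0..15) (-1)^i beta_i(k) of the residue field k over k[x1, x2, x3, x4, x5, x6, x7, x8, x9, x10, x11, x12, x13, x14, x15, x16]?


Koszul resolution: beta_i(k)=C(n,i), n=16
sum_(i=0..p) (-1)^i C(n,i) = (-1)^p C(n-1,p)
(-1)^15*C(15,15) = (-1)^15*1 = -1


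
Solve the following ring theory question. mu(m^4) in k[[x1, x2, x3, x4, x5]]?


C(n+d-1,d)=C(8,4)=70


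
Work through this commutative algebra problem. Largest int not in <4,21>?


gcd(4,21)=1 => F=ab-a-b=4*21-4-21=84-25=59


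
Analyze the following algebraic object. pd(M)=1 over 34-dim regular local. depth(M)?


pd+depth=depth(R)=34
depth=34-1=33


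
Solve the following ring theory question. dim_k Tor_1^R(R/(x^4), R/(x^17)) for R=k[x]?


Tor_1(R/I,R/J)=(I cap J)/IJ=(x^17)/(x^21)
dim=21-17=min(4,17)=4


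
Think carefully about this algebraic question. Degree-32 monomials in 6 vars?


C(d+n-1,n-1)=C(37,5)=435897


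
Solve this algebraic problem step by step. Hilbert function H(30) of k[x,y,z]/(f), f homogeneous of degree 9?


C(32,2)-C(23,2)=496-253=243


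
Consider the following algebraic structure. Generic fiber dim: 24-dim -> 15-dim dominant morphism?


dim(fiber)=dim(X)-dim(Y)=24-15=9


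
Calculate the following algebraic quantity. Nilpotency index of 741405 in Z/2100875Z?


741405^k mod 2100875:
k=1: 741405
k=2: 35525
k=3: 1843625
k=4: 1500625
k=5: 0
First zero at k = 5


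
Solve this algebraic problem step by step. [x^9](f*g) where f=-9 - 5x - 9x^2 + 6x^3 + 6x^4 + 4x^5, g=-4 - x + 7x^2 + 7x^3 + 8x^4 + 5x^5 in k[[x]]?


[x^9] = sum a_i*b_j, i+j=9
  6*5=30
  4*8=32
Sum=62


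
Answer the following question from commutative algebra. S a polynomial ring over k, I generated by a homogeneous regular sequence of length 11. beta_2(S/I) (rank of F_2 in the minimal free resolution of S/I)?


Regular sequence => Koszul complex is the minimal free resolution.
Syz_1 minimally generated by Koszul relations f_i*e_j - f_j*e_i (i<j): mu(Syz_1) = beta_2 = C(m,2) = m(m-1)/2
m=11
11*10/2 = 55


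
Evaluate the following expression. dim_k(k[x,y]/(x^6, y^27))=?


Basis: x^i*y^j, i<6, j<27
6*27=162


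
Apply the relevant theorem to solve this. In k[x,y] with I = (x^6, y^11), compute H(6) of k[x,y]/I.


k[x,y], I = (x^6, y^11), d = 6
Need i < 6 and d-i < 11.
Range: 0 <= i <= 5.
H(6) = 6


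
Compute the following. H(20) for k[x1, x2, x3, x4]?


C(d+n-1,n-1)=C(23,3)=1771


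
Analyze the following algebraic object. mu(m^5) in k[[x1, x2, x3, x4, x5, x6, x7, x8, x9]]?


C(n+d-1,d)=C(13,5)=1287


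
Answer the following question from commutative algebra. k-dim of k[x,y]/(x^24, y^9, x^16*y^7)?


k[x,y]/I, I = (x^24, y^9, x^16*y^7)
Rect: 24x9=216. Corner: (24-16)x(9-7)=16.
dim = 216-16 = 200


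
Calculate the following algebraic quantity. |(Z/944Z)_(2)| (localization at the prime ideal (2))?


2-primary part: 944=2^4*59
Size=2^4=16


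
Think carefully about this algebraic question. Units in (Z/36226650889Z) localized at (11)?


Local ring = Z/214358881Z.
phi(214358881) = 11^7*(11-1) = 194871710


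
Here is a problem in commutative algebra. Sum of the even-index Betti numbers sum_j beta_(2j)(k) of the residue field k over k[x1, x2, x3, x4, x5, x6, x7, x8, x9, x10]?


Koszul resolution: beta_i(k)=C(n,i), n=10
sum_even C(10,i) = 2^(n-1) = 2^9 = 512


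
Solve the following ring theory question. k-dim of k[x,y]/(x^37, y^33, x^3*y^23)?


k[x,y]/I, I = (x^37, y^33, x^3*y^23)
Rect: 37x33=1221. Corner: (37-3)x(33-23)=340.
dim = 1221-340 = 881


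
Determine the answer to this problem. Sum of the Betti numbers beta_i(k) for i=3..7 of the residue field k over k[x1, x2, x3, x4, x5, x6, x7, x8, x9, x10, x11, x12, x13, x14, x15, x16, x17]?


Koszul resolution: beta_i(k)=C(n,i), n=17
C(17,3)=680, C(17,4)=2380, C(17,5)=6188, C(17,6)=12376, C(17,7)=19448
Sum=41072


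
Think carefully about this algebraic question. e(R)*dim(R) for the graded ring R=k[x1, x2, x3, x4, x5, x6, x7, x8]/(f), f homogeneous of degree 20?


e(R)=deg(f)=20, dim(R)=8-1=7
e*dim=20*7=140


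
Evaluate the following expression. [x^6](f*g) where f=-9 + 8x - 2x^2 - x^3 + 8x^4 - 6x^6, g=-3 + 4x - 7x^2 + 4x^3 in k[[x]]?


[x^6] = sum a_i*b_j, i+j=6
  -1*4=-4
  8*-7=-56
  -6*-3=18
Sum=-42


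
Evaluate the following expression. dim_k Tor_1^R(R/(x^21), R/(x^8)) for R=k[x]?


Tor_1(R/I,R/J)=(I cap J)/IJ=(x^21)/(x^29)
dim=29-21=min(21,8)=8


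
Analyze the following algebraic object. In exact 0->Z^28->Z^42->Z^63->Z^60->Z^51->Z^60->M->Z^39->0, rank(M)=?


Alt sum=0:
(-1)^0*28 + (-1)^1*42 + (-1)^2*63 + (-1)^3*60 + (-1)^4*51 + (-1)^5*60 + (-1)^6*? + (-1)^7*39=0
rank(M)=59


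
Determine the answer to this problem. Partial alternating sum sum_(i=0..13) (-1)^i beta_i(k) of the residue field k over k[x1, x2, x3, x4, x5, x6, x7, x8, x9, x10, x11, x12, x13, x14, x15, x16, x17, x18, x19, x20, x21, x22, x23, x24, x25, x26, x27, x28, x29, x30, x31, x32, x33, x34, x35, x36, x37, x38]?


Koszul resolution: beta_i(k)=C(n,i), n=38
sum_(i=0..p) (-1)^i C(n,i) = (-1)^p C(n-1,p)
(-1)^13*C(37,13) = (-1)^13*3562467300 = -3562467300


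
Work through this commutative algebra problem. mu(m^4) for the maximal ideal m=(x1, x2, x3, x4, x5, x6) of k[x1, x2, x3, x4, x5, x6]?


Graded Nakayama: mu(m^d) = dim_k (m^d/m^(d+1)) = #degree-4 monomials in 6 vars
C(n+d-1,d)=C(9,4)=126


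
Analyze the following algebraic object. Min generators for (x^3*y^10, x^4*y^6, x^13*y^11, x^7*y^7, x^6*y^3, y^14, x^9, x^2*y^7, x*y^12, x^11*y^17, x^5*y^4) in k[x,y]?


Remove redundant (divisible by others).
x^11*y^17 redundant.
x^3*y^10 redundant.
x^13*y^11 redundant.
x^7*y^7 redundant.
Min: x^9, x^6*y^3, x^5*y^4, x^4*y^6, x^2*y^7, x*y^12, y^14
Count=7


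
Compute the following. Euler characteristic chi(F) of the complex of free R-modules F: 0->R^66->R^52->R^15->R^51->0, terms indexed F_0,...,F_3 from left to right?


chi = sum (-1)^i * rank:
(-1)^0*66=66
(-1)^1*52=-52
(-1)^2*15=15
(-1)^3*51=-51
chi=-22


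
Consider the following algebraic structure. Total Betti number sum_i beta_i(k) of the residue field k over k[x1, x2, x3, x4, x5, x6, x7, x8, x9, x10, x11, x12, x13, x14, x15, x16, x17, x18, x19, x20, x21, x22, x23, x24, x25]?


Koszul resolution: beta_i(k)=C(n,i), n=25
sum_i C(25,i) = 2^25 = 33554432


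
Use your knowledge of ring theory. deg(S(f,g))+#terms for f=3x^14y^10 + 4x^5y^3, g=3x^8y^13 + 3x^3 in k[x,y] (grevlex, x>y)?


LT(f)=3x^14y^10, LT(g)=3x^8y^13
lcm(LM)=x^14y^13
S(f,g) (scaled by 9 to clear denominators) = 3y^3*f - 3x^6*g = 12x^5y^6 - 9x^9
2 terms, deg 11.
11+2=13


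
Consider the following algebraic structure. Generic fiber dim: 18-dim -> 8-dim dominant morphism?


dim(fiber)=dim(X)-dim(Y)=18-8=10


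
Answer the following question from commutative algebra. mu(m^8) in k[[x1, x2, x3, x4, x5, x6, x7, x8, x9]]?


C(n+d-1,d)=C(16,8)=12870


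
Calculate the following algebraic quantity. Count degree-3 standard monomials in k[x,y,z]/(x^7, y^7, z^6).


Need i<7, j<7, k<6 with i+j+k=3.
For each i, j ranges over max(0,3-i-5)..min(6,3-i):
  i=0: j in [0,3] -> 4
  i=1: j in [0,2] -> 3
  i=2: j in [0,1] -> 2
  i=3: j in [0,0] -> 1
H(3) = 4+3+2+1 = 10


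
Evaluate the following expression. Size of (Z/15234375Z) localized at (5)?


5-primary part: 15234375=5^8*39
Size=5^8=390625


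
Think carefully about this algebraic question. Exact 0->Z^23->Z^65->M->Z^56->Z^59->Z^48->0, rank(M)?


Alt sum=0:
(-1)^0*23 + (-1)^1*65 + (-1)^2*? + (-1)^3*56 + (-1)^4*59 + (-1)^5*48=0
rank(M)=87


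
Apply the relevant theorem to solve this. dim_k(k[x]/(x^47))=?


Basis: 1,x,...,x^46
dim=47


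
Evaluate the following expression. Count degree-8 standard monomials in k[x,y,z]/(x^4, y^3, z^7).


Need i<4, j<3, k<7 with i+j+k=8.
For each i, j ranges over max(0,8-i-6)..min(2,8-i):
  i=0: j in [2,2] -> 1
  i=1: j in [1,2] -> 2
  i=2: j in [0,2] -> 3
  i=3: j in [0,2] -> 3
H(8) = 1+2+3+3 = 9


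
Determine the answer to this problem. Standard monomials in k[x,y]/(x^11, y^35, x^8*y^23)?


k[x,y]/I, I = (x^11, y^35, x^8*y^23)
Rect: 11x35=385. Corner: (11-8)x(35-23)=36.
dim = 385-36 = 349


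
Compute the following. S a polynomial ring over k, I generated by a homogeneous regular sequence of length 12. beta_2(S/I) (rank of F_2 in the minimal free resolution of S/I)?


Regular sequence => Koszul complex is the minimal free resolution.
Syz_1 minimally generated by Koszul relations f_i*e_j - f_j*e_i (i<j): mu(Syz_1) = beta_2 = C(m,2) = m(m-1)/2
m=12
12*11/2 = 66


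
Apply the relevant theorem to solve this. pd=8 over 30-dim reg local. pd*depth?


pd+depth=30
depth=30-8=22
pd*depth=8*22=176


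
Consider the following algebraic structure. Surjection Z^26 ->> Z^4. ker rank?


rank(ker) = 26-4 = 22


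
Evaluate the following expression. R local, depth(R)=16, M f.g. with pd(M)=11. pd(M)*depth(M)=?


pd+depth=16
depth=16-11=5
pd*depth=11*5=55


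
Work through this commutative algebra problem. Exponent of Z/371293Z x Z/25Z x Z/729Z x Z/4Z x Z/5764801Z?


Exponent = lcm of the cyclic orders; pairwise coprime => product.
13^5*5^2*3^6*2^2*7^8=371293*25*729*4*5764801=156037365785819700


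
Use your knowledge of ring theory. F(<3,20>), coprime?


gcd(3,20)=1 => F=ab-a-b=3*20-3-20=60-23=37


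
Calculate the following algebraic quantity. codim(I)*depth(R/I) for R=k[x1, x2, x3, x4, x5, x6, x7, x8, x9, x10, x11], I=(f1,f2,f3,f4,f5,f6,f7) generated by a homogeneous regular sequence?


codim=7, depth=dim(R/I)=11-7=4
Product=7*4=28


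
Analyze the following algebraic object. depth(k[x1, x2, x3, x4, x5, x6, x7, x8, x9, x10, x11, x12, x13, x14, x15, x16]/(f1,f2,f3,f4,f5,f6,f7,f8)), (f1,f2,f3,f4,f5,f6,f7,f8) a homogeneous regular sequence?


depth(R)=16
depth(R/I)=16-8=8


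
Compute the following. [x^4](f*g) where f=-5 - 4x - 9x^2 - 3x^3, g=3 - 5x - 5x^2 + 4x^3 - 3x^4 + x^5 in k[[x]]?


[x^4] = sum a_i*b_j, i+j=4
  -5*-3=15
  -4*4=-16
  -9*-5=45
  -3*-5=15
Sum=59


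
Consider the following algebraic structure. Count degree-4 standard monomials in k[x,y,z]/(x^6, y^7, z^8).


Need i<6, j<7, k<8 with i+j+k=4.
For each i, j ranges over max(0,4-i-7)..min(6,4-i):
  i=0: j in [0,4] -> 5
  i=1: j in [0,3] -> 4
  i=2: j in [0,2] -> 3
  i=3: j in [0,1] -> 2
  i=4: j in [0,0] -> 1
H(4) = 5+4+3+2+1 = 15


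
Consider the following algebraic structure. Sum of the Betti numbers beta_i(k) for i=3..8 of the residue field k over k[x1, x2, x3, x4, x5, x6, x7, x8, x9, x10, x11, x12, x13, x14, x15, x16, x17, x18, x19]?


Koszul resolution: beta_i(k)=C(n,i), n=19
C(19,3)=969, C(19,4)=3876, C(19,5)=11628, C(19,6)=27132, C(19,7)=50388, C(19,8)=75582
Sum=169575


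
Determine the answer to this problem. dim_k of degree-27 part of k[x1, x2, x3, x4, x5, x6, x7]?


C(d+n-1,n-1)=C(33,6)=1107568


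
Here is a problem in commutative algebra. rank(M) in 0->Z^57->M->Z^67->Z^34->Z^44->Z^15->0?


Alt sum=0:
(-1)^0*57 + (-1)^1*? + (-1)^2*67 + (-1)^3*34 + (-1)^4*44 + (-1)^5*15=0
rank(M)=119


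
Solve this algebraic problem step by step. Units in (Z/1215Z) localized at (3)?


Local ring = Z/243Z.
phi(243) = 3^4*(3-1) = 162


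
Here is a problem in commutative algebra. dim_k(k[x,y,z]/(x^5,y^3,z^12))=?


Basis: x^iy^jz^k, i<5,j<3,k<12
5*3*12=180


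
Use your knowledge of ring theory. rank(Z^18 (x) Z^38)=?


rank(M(x)N) = rank(M)*rank(N)
18*38 = 684


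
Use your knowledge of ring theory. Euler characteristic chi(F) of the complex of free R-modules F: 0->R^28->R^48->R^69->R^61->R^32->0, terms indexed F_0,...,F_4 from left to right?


chi = sum (-1)^i * rank:
(-1)^0*28=28
(-1)^1*48=-48
(-1)^2*69=69
(-1)^3*61=-61
(-1)^4*32=32
chi=20


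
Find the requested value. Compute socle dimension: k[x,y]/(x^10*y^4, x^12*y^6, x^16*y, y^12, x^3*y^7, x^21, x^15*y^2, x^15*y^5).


Socle = ann(m) = span of standard monomials u with x*u, y*u in I (staircase corners).
Redundant generators: x^15*y^5, x^12*y^6
Minimal generators: x^21, x^16*y, x^15*y^2, x^10*y^4, x^3*y^7, y^12
Corners: x^2y^11, x^9y^6, x^14y^3, x^15y, x^20
Socle dim=5


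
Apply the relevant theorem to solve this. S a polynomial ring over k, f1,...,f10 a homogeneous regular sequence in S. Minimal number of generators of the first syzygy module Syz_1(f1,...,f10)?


Regular sequence => Koszul complex is the minimal free resolution.
Syz_1 minimally generated by Koszul relations f_i*e_j - f_j*e_i (i<j): mu(Syz_1) = beta_2 = C(m,2) = m(m-1)/2
m=10
10*9/2 = 45


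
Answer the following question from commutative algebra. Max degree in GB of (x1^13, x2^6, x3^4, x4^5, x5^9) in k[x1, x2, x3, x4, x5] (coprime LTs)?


Pure powers, coprime LTs => already GB.
Degrees: 13, 6, 4, 5, 9
Max=13


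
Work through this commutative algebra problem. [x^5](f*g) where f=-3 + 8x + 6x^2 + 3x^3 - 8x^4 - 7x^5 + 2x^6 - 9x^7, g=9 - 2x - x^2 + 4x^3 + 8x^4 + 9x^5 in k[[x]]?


[x^5] = sum a_i*b_j, i+j=5
  -3*9=-27
  8*8=64
  6*4=24
  3*-1=-3
  -8*-2=16
  -7*9=-63
Sum=11


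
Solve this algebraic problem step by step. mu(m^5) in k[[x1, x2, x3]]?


C(n+d-1,d)=C(7,5)=21


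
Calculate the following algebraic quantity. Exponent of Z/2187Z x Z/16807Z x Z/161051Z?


Exponent = lcm of the cyclic orders; pairwise coprime => product.
3^7*7^5*11^5=2187*16807*161051=5919736951359


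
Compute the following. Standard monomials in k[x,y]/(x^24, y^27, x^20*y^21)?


k[x,y]/I, I = (x^24, y^27, x^20*y^21)
Rect: 24x27=648. Corner: (24-20)x(27-21)=24.
dim = 648-24 = 624


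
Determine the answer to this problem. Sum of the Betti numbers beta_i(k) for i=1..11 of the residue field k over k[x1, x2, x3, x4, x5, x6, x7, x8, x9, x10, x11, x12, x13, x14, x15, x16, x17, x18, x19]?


Koszul resolution: beta_i(k)=C(n,i), n=19
C(19,1)=19, C(19,2)=171, C(19,3)=969, C(19,4)=3876, C(19,5)=11628, C(19,6)=27132, C(19,7)=50388, C(19,8)=75582, C(19,9)=92378, C(19,10)=92378, C(19,11)=75582
Sum=430103


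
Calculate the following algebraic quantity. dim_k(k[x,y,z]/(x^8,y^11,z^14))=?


Basis: x^iy^jz^k, i<8,j<11,k<14
8*11*14=1232


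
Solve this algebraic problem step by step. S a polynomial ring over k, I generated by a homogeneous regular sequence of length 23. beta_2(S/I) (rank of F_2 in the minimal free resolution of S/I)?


Regular sequence => Koszul complex is the minimal free resolution.
Syz_1 minimally generated by Koszul relations f_i*e_j - f_j*e_i (i<j): mu(Syz_1) = beta_2 = C(m,2) = m(m-1)/2
m=23
23*22/2 = 253


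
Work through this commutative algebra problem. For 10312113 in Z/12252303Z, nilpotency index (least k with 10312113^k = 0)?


10312113^k mod 12252303:
k=1: 10312113
k=2: 923895
k=3: 4593456
k=4: 777924
k=5: 4084101
k=6: 0
First zero at k = 6


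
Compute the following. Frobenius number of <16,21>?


gcd(16,21)=1 => F=ab-a-b=16*21-16-21=336-37=299


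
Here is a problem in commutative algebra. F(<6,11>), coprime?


gcd(6,11)=1 => F=ab-a-b=6*11-6-11=66-17=49


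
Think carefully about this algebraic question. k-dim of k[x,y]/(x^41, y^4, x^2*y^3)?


k[x,y]/I, I = (x^41, y^4, x^2*y^3)
Rect: 41x4=164. Corner: (41-2)x(4-3)=39.
dim = 164-39 = 125


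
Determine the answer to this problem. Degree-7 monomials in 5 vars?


C(d+n-1,n-1)=C(11,4)=330


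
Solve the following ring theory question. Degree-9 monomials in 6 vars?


C(d+n-1,n-1)=C(14,5)=2002


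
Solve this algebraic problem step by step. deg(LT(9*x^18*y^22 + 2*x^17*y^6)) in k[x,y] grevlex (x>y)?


LT: 9*x^18*y^22
deg_x=18, deg_y=22
Total=18+22=40


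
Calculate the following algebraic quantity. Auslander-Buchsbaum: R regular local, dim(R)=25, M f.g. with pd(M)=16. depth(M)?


pd+depth=depth(R)=25
depth=25-16=9


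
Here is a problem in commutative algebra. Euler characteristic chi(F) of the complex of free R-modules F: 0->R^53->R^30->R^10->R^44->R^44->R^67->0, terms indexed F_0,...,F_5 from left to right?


chi = sum (-1)^i * rank:
(-1)^0*53=53
(-1)^1*30=-30
(-1)^2*10=10
(-1)^3*44=-44
(-1)^4*44=44
(-1)^5*67=-67
chi=-34


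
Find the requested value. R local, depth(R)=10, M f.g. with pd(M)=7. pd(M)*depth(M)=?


pd+depth=10
depth=10-7=3
pd*depth=7*3=21


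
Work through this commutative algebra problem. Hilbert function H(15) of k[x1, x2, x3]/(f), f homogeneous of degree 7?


C(17,2)-C(10,2)=136-45=91


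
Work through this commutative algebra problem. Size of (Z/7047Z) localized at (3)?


3-primary part: 7047=3^5*29
Size=3^5=243


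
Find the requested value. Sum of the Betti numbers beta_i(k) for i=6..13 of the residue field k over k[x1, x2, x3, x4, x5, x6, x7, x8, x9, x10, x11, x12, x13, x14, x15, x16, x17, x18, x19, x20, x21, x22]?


Koszul resolution: beta_i(k)=C(n,i), n=22
C(22,6)=74613, C(22,7)=170544, C(22,8)=319770, C(22,9)=497420, C(22,10)=646646, C(22,11)=705432, C(22,12)=646646, C(22,13)=497420
Sum=3558491


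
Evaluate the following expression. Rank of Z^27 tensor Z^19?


rank(M(x)N) = rank(M)*rank(N)
27*19 = 513


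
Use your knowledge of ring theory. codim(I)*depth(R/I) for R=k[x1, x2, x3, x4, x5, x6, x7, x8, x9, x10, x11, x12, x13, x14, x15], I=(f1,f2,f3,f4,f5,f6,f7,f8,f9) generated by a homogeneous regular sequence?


codim=9, depth=dim(R/I)=15-9=6
Product=9*6=54


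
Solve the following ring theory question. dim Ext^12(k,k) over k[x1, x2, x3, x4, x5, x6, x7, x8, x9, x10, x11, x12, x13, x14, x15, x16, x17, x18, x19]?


C(n,i)=C(19,12)=50388


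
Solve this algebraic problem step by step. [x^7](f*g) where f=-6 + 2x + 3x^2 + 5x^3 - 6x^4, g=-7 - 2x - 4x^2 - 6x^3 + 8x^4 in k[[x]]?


[x^7] = sum a_i*b_j, i+j=7
  5*8=40
  -6*-6=36
Sum=76


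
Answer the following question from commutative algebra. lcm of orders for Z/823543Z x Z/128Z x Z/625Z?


Exponent = lcm of the cyclic orders; pairwise coprime => product.
7^7*2^7*5^4=823543*128*625=65883440000


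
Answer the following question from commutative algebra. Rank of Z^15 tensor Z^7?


rank(M(x)N) = rank(M)*rank(N)
15*7 = 105


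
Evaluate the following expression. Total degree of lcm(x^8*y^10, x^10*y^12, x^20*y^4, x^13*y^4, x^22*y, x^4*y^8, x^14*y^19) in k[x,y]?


lcm = componentwise max:
x: max(8,10,20,13,22,4,14)=22
y: max(10,12,4,4,1,8,19)=19
Total=22+19=41


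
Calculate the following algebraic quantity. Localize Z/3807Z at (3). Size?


3-primary part: 3807=3^4*47
Size=3^4=81


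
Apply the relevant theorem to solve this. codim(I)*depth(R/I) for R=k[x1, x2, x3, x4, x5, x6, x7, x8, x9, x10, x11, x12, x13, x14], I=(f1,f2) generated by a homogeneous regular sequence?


codim=2, depth=dim(R/I)=14-2=12
Product=2*12=24


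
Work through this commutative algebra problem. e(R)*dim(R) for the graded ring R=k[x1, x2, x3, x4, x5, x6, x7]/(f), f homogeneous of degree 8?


e(R)=deg(f)=8, dim(R)=7-1=6
e*dim=8*6=48


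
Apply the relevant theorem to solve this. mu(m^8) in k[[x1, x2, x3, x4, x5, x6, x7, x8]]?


C(n+d-1,d)=C(15,8)=6435


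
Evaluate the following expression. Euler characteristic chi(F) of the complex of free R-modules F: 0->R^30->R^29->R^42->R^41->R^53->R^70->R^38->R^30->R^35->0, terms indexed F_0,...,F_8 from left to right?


chi = sum (-1)^i * rank:
(-1)^0*30=30
(-1)^1*29=-29
(-1)^2*42=42
(-1)^3*41=-41
(-1)^4*53=53
(-1)^5*70=-70
(-1)^6*38=38
(-1)^7*30=-30
(-1)^8*35=35
chi=28


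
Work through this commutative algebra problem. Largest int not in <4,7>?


gcd(4,7)=1 => F=ab-a-b=4*7-4-7=28-11=17


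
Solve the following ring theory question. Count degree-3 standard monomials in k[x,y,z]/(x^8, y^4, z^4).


Need i<8, j<4, k<4 with i+j+k=3.
For each i, j ranges over max(0,3-i-3)..min(3,3-i):
  i=0: j in [0,3] -> 4
  i=1: j in [0,2] -> 3
  i=2: j in [0,1] -> 2
  i=3: j in [0,0] -> 1
H(3) = 4+3+2+1 = 10


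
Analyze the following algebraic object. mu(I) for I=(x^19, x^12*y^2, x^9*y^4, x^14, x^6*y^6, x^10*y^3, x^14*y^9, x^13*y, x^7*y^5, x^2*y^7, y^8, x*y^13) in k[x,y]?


Remove redundant (divisible by others).
x^19 redundant.
x*y^13 redundant.
x^14*y^9 redundant.
Min: x^14, x^13*y, x^12*y^2, x^10*y^3, x^9*y^4, x^7*y^5, x^6*y^6, x^2*y^7, y^8
Count=9


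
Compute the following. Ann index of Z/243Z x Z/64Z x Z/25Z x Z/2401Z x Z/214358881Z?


Exponent = lcm of the cyclic orders; pairwise coprime => product.
3^5*2^6*5^2*7^4*11^8=243*64*25*2401*214358881=200105901771652800


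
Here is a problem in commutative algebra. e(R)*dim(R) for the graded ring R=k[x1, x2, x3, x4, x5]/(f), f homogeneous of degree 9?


e(R)=deg(f)=9, dim(R)=5-1=4
e*dim=9*4=36


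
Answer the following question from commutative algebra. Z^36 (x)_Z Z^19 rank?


rank(M(x)N) = rank(M)*rank(N)
36*19 = 684


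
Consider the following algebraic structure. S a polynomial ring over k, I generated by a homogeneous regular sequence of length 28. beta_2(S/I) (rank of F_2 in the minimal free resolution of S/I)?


Regular sequence => Koszul complex is the minimal free resolution.
Syz_1 minimally generated by Koszul relations f_i*e_j - f_j*e_i (i<j): mu(Syz_1) = beta_2 = C(m,2) = m(m-1)/2
m=28
28*27/2 = 378


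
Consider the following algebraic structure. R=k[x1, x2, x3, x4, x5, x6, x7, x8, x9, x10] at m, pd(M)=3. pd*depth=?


pd+depth=10
depth=10-3=7
pd*depth=3*7=21


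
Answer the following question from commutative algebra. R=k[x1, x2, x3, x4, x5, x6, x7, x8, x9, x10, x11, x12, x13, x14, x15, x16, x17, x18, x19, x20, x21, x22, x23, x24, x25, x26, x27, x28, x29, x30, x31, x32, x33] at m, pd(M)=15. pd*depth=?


pd+depth=33
depth=33-15=18
pd*depth=15*18=270


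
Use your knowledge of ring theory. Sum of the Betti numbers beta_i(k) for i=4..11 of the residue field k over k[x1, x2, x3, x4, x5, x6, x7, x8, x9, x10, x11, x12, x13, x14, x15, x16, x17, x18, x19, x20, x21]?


Koszul resolution: beta_i(k)=C(n,i), n=21
C(21,4)=5985, C(21,5)=20349, C(21,6)=54264, C(21,7)=116280, C(21,8)=203490, C(21,9)=293930, C(21,10)=352716, C(21,11)=352716
Sum=1399730


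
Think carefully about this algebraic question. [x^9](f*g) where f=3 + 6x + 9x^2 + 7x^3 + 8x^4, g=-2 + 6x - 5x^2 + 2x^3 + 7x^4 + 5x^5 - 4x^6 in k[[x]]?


[x^9] = sum a_i*b_j, i+j=9
  7*-4=-28
  8*5=40
Sum=12


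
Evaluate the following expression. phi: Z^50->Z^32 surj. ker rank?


rank(ker) = 50-32 = 18


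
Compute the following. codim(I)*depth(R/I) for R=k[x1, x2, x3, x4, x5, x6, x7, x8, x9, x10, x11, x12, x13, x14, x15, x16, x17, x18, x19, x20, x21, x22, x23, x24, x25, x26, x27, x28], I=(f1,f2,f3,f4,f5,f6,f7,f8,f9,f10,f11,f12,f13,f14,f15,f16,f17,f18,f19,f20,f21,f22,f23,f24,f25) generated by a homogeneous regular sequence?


codim=25, depth=dim(R/I)=28-25=3
Product=25*3=75


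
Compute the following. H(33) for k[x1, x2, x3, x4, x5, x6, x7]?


C(d+n-1,n-1)=C(39,6)=3262623


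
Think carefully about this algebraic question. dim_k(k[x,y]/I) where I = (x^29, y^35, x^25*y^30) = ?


k[x,y]/I, I = (x^29, y^35, x^25*y^30)
Rect: 29x35=1015. Corner: (29-25)x(35-30)=20.
dim = 1015-20 = 995


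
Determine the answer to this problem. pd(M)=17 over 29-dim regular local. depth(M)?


pd+depth=depth(R)=29
depth=29-17=12


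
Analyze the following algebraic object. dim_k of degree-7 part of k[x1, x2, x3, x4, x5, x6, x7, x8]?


C(d+n-1,n-1)=C(14,7)=3432


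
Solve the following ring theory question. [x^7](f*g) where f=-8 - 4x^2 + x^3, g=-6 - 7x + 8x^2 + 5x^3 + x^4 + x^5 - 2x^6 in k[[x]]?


[x^7] = sum a_i*b_j, i+j=7
  -4*1=-4
  1*1=1
Sum=-3


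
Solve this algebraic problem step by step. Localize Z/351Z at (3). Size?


3-primary part: 351=3^3*13
Size=3^3=27


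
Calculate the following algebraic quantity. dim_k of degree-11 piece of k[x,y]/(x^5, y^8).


k[x,y], I = (x^5, y^8), d = 11
Need i < 5 and d-i < 8.
Range: 4 <= i <= 4.
H(11) = 1


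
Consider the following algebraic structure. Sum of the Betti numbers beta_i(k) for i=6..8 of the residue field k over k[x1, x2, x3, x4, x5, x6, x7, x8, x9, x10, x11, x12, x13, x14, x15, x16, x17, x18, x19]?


Koszul resolution: beta_i(k)=C(n,i), n=19
C(19,6)=27132, C(19,7)=50388, C(19,8)=75582
Sum=153102


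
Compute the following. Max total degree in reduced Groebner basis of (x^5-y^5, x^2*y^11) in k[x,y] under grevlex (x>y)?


LT(f1)=x^5, LT(f2)=x^2y^11, lcm=x^5y^11
S(f1,f2) = y^11*f1 - x^3*f2 = -y^16
Reduced GB = {f1, f2, y^16}; degrees 5, 13, 16
Max = 16


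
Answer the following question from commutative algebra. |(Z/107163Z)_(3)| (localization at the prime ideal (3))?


3-primary part: 107163=3^7*49
Size=3^7=2187


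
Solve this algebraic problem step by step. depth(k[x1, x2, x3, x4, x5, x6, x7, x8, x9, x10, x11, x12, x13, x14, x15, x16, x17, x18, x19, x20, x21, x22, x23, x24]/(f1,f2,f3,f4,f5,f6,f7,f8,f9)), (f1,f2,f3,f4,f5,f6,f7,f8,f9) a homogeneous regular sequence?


depth(R)=24
depth(R/I)=24-9=15


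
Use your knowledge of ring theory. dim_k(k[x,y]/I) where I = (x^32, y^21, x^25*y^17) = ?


k[x,y]/I, I = (x^32, y^21, x^25*y^17)
Rect: 32x21=672. Corner: (32-25)x(21-17)=28.
dim = 672-28 = 644


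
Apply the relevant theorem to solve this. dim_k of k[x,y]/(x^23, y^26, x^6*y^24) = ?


k[x,y]/I, I = (x^23, y^26, x^6*y^24)
Rect: 23x26=598. Corner: (23-6)x(26-24)=34.
dim = 598-34 = 564


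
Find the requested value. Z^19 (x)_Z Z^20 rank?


rank(M(x)N) = rank(M)*rank(N)
19*20 = 380


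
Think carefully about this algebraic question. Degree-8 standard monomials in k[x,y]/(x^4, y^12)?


k[x,y], I = (x^4, y^12), d = 8
Need i < 4 and d-i < 12.
Range: 0 <= i <= 3.
H(8) = 4


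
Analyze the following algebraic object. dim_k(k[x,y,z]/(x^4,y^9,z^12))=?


Basis: x^iy^jz^k, i<4,j<9,k<12
4*9*12=432


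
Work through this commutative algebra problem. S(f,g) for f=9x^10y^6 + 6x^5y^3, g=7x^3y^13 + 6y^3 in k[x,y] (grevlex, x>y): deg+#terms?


LT(f)=9x^10y^6, LT(g)=7x^3y^13
lcm(LM)=x^10y^13
S(f,g) (scaled by 63 to clear denominators) = 7y^7*f - 9x^7*g = 42x^5y^10 - 54x^7y^3
2 terms, deg 15.
15+2=17


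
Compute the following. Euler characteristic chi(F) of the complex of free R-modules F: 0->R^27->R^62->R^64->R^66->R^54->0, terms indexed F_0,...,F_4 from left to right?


chi = sum (-1)^i * rank:
(-1)^0*27=27
(-1)^1*62=-62
(-1)^2*64=64
(-1)^3*66=-66
(-1)^4*54=54
chi=17


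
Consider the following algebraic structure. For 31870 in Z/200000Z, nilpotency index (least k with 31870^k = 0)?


31870^k mod 200000:
k=1: 31870
k=2: 96900
k=3: 3000
k=4: 10000
k=5: 100000
k=6: 0
First zero at k = 6


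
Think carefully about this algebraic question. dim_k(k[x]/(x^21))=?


Basis: 1,x,...,x^20
dim=21


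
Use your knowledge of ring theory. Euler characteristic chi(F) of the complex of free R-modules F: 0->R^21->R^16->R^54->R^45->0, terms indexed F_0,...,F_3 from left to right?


chi = sum (-1)^i * rank:
(-1)^0*21=21
(-1)^1*16=-16
(-1)^2*54=54
(-1)^3*45=-45
chi=14


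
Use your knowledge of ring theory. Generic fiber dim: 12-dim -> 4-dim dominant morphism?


dim(fiber)=dim(X)-dim(Y)=12-4=8


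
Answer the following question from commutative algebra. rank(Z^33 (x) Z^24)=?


rank(M(x)N) = rank(M)*rank(N)
33*24 = 792


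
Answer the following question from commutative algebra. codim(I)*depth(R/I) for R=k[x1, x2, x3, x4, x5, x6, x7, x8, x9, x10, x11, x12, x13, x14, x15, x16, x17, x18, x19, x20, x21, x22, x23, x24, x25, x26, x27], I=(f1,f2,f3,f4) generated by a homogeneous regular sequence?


codim=4, depth=dim(R/I)=27-4=23
Product=4*23=92


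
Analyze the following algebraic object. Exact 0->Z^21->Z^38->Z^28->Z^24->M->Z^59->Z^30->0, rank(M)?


Alt sum=0:
(-1)^0*21 + (-1)^1*38 + (-1)^2*28 + (-1)^3*24 + (-1)^4*? + (-1)^5*59 + (-1)^6*30=0
rank(M)=42


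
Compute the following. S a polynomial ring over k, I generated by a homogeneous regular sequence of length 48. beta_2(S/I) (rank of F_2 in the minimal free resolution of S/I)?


Regular sequence => Koszul complex is the minimal free resolution.
Syz_1 minimally generated by Koszul relations f_i*e_j - f_j*e_i (i<j): mu(Syz_1) = beta_2 = C(m,2) = m(m-1)/2
m=48
48*47/2 = 1128


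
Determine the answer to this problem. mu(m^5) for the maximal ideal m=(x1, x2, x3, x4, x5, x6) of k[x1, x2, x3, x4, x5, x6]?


Graded Nakayama: mu(m^d) = dim_k (m^d/m^(d+1)) = #degree-5 monomials in 6 vars
C(n+d-1,d)=C(10,5)=252


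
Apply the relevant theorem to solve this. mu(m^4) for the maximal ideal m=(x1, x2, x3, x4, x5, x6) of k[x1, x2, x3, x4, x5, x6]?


Graded Nakayama: mu(m^d) = dim_k (m^d/m^(d+1)) = #degree-4 monomials in 6 vars
C(n+d-1,d)=C(9,4)=126


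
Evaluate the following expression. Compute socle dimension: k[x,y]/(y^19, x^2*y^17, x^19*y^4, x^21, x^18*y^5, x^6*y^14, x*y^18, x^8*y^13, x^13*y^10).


Socle = ann(m) = span of standard monomials u with x*u, y*u in I (staircase corners).
Minimal generators: x^21, x^19*y^4, x^18*y^5, x^13*y^10, x^8*y^13, x^6*y^14, x^2*y^17, x*y^18, y^19
Corners: y^18, xy^17, x^5y^16, x^7y^13, x^12y^12, x^17y^9, x^18y^4, x^20y^3
Socle dim=8


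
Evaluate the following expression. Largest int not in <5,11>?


gcd(5,11)=1 => F=ab-a-b=5*11-5-11=55-16=39


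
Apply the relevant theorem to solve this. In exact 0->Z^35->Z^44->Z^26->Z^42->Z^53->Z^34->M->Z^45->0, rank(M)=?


Alt sum=0:
(-1)^0*35 + (-1)^1*44 + (-1)^2*26 + (-1)^3*42 + (-1)^4*53 + (-1)^5*34 + (-1)^6*? + (-1)^7*45=0
rank(M)=51


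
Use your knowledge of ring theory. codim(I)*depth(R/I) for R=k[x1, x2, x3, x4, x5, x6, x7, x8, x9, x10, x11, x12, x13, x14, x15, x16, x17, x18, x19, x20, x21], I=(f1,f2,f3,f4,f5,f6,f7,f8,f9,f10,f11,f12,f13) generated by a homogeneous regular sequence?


codim=13, depth=dim(R/I)=21-13=8
Product=13*8=104


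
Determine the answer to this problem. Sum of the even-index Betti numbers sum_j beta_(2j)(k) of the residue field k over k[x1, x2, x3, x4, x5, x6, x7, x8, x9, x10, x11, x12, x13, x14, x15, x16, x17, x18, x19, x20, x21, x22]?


Koszul resolution: beta_i(k)=C(n,i), n=22
sum_even C(22,i) = 2^(n-1) = 2^21 = 2097152


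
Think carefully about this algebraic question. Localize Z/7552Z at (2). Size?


2-primary part: 7552=2^7*59
Size=2^7=128


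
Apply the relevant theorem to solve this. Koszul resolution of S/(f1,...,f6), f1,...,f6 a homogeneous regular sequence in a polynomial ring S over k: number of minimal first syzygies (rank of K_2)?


Regular sequence => Koszul complex is the minimal free resolution.
Syz_1 minimally generated by Koszul relations f_i*e_j - f_j*e_i (i<j): mu(Syz_1) = beta_2 = C(m,2) = m(m-1)/2
m=6
6*5/2 = 15


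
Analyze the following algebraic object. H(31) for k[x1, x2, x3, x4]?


C(d+n-1,n-1)=C(34,3)=5984


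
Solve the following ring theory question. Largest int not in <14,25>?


gcd(14,25)=1 => F=ab-a-b=14*25-14-25=350-39=311


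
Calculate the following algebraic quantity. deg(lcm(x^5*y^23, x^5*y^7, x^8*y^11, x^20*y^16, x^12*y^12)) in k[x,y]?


lcm = componentwise max:
x: max(5,5,8,20,12)=20
y: max(23,7,11,16,12)=23
Total=20+23=43


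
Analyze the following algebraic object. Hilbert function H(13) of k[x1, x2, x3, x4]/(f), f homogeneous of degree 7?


C(16,3)-C(9,3)=560-84=476


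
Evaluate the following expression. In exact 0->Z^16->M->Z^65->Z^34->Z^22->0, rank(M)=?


Alt sum=0:
(-1)^0*16 + (-1)^1*? + (-1)^2*65 + (-1)^3*34 + (-1)^4*22=0
rank(M)=69


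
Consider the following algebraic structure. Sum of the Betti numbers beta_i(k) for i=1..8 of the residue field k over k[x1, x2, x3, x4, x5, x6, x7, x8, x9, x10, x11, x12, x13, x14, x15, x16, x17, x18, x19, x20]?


Koszul resolution: beta_i(k)=C(n,i), n=20
C(20,1)=20, C(20,2)=190, C(20,3)=1140, C(20,4)=4845, C(20,5)=15504, C(20,6)=38760, C(20,7)=77520, C(20,8)=125970
Sum=263949


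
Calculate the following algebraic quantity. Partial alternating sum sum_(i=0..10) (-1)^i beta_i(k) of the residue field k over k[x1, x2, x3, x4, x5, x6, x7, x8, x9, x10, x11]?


Koszul resolution: beta_i(k)=C(n,i), n=11
sum_(i=0..p) (-1)^i C(n,i) = (-1)^p C(n-1,p)
(-1)^10*C(10,10) = (-1)^10*1 = 1


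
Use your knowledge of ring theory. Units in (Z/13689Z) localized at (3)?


Local ring = Z/81Z.
phi(81) = 3^3*(3-1) = 54


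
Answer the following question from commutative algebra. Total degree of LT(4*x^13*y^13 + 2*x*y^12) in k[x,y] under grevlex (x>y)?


LT: 4*x^13*y^13
deg_x=13, deg_y=13
Total=13+13=26


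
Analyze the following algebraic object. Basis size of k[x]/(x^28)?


Basis: 1,x,...,x^27
dim=28


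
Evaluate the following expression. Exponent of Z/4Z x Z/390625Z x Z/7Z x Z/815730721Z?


Exponent = lcm of the cyclic orders; pairwise coprime => product.
2^2*5^8*7^1*13^8=4*390625*7*815730721=8922054760937500


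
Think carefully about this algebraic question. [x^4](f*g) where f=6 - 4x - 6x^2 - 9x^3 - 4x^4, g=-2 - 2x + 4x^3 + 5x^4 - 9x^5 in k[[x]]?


[x^4] = sum a_i*b_j, i+j=4
  6*5=30
  -4*4=-16
  -9*-2=18
  -4*-2=8
Sum=40


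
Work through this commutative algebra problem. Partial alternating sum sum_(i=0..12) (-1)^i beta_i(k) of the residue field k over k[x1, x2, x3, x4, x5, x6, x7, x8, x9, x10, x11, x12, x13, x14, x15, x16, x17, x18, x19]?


Koszul resolution: beta_i(k)=C(n,i), n=19
sum_(i=0..p) (-1)^i C(n,i) = (-1)^p C(n-1,p)
(-1)^12*C(18,12) = (-1)^12*18564 = 18564


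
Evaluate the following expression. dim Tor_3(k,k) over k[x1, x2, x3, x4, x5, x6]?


Koszul: C(n,i)=C(6,3)=20


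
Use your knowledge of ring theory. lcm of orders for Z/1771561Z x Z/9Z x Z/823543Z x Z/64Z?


Exponent = lcm of the cyclic orders; pairwise coprime => product.
11^6*3^2*7^7*2^6=1771561*9*823543*64=840359036518848


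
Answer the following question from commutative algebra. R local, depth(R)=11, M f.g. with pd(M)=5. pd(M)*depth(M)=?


pd+depth=11
depth=11-5=6
pd*depth=5*6=30


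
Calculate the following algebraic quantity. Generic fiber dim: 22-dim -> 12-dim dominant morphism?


dim(fiber)=dim(X)-dim(Y)=22-12=10


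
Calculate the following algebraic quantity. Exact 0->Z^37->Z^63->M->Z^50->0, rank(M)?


Alt sum=0:
(-1)^0*37 + (-1)^1*63 + (-1)^2*? + (-1)^3*50=0
rank(M)=76


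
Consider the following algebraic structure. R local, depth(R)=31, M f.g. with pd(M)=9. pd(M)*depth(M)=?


pd+depth=31
depth=31-9=22
pd*depth=9*22=198


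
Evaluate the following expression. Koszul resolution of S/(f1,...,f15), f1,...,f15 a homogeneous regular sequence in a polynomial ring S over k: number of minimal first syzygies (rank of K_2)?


Regular sequence => Koszul complex is the minimal free resolution.
Syz_1 minimally generated by Koszul relations f_i*e_j - f_j*e_i (i<j): mu(Syz_1) = beta_2 = C(m,2) = m(m-1)/2
m=15
15*14/2 = 105


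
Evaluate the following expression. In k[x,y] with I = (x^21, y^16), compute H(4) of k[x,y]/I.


k[x,y], I = (x^21, y^16), d = 4
Need i < 21 and d-i < 16.
Range: 0 <= i <= 4.
H(4) = 5


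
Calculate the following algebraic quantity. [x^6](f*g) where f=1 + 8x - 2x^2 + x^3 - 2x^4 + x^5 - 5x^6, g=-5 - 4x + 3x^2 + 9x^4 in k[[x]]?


[x^6] = sum a_i*b_j, i+j=6
  -2*9=-18
  -2*3=-6
  1*-4=-4
  -5*-5=25
Sum=-3


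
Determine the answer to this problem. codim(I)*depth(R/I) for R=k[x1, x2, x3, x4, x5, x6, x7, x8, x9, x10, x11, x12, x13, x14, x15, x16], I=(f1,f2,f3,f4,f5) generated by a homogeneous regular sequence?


codim=5, depth=dim(R/I)=16-5=11
Product=5*11=55


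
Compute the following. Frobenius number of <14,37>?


gcd(14,37)=1 => F=ab-a-b=14*37-14-37=518-51=467


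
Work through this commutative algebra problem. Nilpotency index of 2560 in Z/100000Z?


2560^k mod 100000:
k=1: 2560
k=2: 53600
k=3: 16000
k=4: 60000
k=5: 0
First zero at k = 5


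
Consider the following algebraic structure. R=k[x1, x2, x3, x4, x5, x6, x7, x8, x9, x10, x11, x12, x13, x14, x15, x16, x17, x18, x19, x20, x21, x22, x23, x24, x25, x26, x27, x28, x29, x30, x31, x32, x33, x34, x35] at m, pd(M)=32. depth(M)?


pd+depth=depth(R)=35
depth=35-32=3


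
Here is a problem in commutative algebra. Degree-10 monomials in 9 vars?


C(d+n-1,n-1)=C(18,8)=43758


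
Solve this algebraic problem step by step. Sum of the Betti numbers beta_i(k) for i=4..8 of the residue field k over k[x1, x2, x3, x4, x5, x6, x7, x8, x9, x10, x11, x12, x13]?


Koszul resolution: beta_i(k)=C(n,i), n=13
C(13,4)=715, C(13,5)=1287, C(13,6)=1716, C(13,7)=1716, C(13,8)=1287
Sum=6721


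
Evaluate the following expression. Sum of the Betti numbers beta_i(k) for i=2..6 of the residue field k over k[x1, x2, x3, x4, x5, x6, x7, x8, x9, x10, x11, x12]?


Koszul resolution: beta_i(k)=C(n,i), n=12
C(12,2)=66, C(12,3)=220, C(12,4)=495, C(12,5)=792, C(12,6)=924
Sum=2497


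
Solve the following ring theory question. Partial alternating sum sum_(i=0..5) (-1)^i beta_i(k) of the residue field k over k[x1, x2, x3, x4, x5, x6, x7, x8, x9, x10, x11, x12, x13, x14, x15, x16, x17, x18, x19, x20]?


Koszul resolution: beta_i(k)=C(n,i), n=20
sum_(i=0..p) (-1)^i C(n,i) = (-1)^p C(n-1,p)
(-1)^5*C(19,5) = (-1)^5*11628 = -11628


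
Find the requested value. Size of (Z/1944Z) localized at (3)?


3-primary part: 1944=3^5*8
Size=3^5=243


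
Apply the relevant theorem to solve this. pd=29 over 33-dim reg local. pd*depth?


pd+depth=33
depth=33-29=4
pd*depth=29*4=116


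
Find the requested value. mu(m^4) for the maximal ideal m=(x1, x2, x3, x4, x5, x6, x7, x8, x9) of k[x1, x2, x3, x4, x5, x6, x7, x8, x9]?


Graded Nakayama: mu(m^d) = dim_k (m^d/m^(d+1)) = #degree-4 monomials in 9 vars
C(n+d-1,d)=C(12,4)=495


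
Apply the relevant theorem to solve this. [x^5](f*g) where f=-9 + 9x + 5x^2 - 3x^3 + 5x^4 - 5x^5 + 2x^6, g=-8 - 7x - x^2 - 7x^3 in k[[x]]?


[x^5] = sum a_i*b_j, i+j=5
  5*-7=-35
  -3*-1=3
  5*-7=-35
  -5*-8=40
Sum=-27


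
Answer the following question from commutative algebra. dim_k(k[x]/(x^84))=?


Basis: 1,x,...,x^83
dim=84


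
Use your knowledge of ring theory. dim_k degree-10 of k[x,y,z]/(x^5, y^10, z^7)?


Need i<5, j<10, k<7 with i+j+k=10.
For each i, j ranges over max(0,10-i-6)..min(9,10-i):
  i=0: j in [4,9] -> 6
  i=1: j in [3,9] -> 7
  i=2: j in [2,8] -> 7
  i=3: j in [1,7] -> 7
  i=4: j in [0,6] -> 7
H(10) = 6+7+7+7+7 = 34


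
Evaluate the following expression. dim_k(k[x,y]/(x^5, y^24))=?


Basis: x^i*y^j, i<5, j<24
5*24=120


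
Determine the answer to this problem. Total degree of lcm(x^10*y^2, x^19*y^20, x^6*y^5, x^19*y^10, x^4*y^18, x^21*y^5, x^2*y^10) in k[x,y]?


lcm = componentwise max:
x: max(10,19,6,19,4,21,2)=21
y: max(2,20,5,10,18,5,10)=20
Total=21+20=41
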